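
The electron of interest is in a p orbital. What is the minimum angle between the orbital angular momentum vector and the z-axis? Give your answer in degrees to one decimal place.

For a p orbital, l = 1.
|L| = ℏ√(l(l+1)) = √2 ℏ.
The smallest angle corresponds to the largest L_z, i.e. m_l = l = 1, giving L_z = 1ℏ.
cos θ_min = 1/√2, so θ_min ≈ 45.0°.

θ_min ≈ 45.0°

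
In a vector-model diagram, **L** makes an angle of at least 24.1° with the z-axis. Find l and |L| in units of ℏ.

cos²θ_min = l/(l+1) = 0.8333.
Solving: l = 5.
Then |L| = ℏ√(5·6) = √30 ℏ.

l = 5, |L| = √30 ℏ ≈ 5.477ℏ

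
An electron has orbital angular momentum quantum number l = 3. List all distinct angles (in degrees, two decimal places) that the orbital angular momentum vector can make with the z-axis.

|L| = √(l(l+1)) ℏ = 2√3 ℏ.
cos θ = m_l/√12 for each m_l ∈ {-3, -2, -1, 0, 1, 2, 3}.

θ ∈ {30.00°, 54.74°, 73.22°, 90.00°, 106.78°, 125.26°, 150.00°}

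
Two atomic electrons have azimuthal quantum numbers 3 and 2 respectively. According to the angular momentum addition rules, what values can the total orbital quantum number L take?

By the triangle rule, |l₁ − l₂| ≤ L ≤ l₁ + l₂.
L ∈ {1, 2, 3, 4, 5}.

L = 1, 2, 3, 4, 5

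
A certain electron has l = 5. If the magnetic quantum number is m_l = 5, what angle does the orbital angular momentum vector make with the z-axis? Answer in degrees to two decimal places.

|L|² = l(l+1)ℏ² = 30ℏ², so |L| = √30 ℏ.
L_z = m_l ℏ = 5ℏ.
cos θ = L_z/|L| = 5/√30, so θ ≈ 24.09°.

θ ≈ 24.09°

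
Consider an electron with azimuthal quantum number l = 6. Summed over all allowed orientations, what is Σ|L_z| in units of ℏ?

Σ|L_z| = 42 ℏ

The allowed m_l values are -6, -5, -4, -3, -2, -1, 0, 1, 2, 3, 4, 5, 6.
Σ|m_l| = 2(1+2+…+6) = 42.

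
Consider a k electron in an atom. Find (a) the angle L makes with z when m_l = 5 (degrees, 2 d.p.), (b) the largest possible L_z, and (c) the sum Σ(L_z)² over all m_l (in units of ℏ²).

θ(m_l=5) ≈ 48.08°; L_z,max = 7ℏ; Σ(L_z)² = 280 ℏ²

A k state has l = 7.
For m_l = 5: cos θ = 5/√56, θ ≈ 48.08°.
L_z,max = lℏ = 7ℏ.
Σ m_l² = 280, so Σ(L_z)² = 280 ℏ².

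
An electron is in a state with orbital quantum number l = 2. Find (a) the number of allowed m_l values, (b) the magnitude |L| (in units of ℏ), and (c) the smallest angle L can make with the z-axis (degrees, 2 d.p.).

There are 2l+1 = 5 values of m_l.
|L| = ℏ√(2·3) = √6 ℏ ≈ 2.449ℏ.
cos θ_min = 2/√6, so θ_min ≈ 35.26°.

5 values; |L| = √6 ℏ ≈ 2.449ℏ; θ_min ≈ 35.26°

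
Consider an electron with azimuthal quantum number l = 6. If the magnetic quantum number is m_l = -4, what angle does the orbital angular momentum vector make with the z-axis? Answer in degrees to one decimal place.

|L|² = l(l+1)ℏ² = 42ℏ², so |L| = √42 ℏ.
L_z = m_l ℏ = −4ℏ.
cos θ = L_z/|L| = -4/√42, so θ ≈ 128.1°.

θ ≈ 128.1°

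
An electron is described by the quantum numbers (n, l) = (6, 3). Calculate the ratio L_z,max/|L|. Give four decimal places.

|L| = 2√3 ℏ ≈ 3.4641ℏ, while L_z,max = lℏ = 3ℏ.
L_z,max/|L| = 3/√12 = 0.8660.

L_z,max/|L| = 0.8660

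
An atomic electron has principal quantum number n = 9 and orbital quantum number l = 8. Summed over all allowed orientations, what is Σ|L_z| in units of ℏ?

Σ|L_z| = 72 ℏ

m_l runs from −8 to 8, i.e. {-8, -7, -6, -5, -4, -3, -2, -1, 0, 1, 2, 3, 4, 5, 6, 7, 8}.
Σ|m_l| = 2·8(8+1)/2 = 72.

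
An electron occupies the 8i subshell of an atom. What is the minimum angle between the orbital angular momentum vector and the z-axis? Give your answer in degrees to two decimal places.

The 8i subshell has l = 6.
|L|² = l(l+1)ℏ² = 42ℏ², so |L| = √42 ℏ.
The smallest angle corresponds to the largest L_z, i.e. m_l = l = 6, giving L_z = 6ℏ.
cos θ_min = 6/√42, so θ_min ≈ 22.21°.

θ_min ≈ 22.21°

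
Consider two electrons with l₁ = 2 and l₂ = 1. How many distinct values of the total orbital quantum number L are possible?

3

By the triangle rule, |l₁ − l₂| ≤ L ≤ l₁ + l₂.
So L can be 1, 2, 3.
That is 3 values.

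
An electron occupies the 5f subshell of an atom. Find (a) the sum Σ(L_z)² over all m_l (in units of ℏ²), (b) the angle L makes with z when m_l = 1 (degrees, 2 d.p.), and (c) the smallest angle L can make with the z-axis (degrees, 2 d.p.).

Σ(L_z)² = 28 ℏ²; θ(m_l=1) ≈ 73.22°; θ_min ≈ 30.00°

The 5f subshell has l = 3.
Σ m_l² = 28, so Σ(L_z)² = 28 ℏ².
For m_l = 1: cos θ = 1/√12, θ ≈ 73.22°.
cos θ_min = 3/√12, so θ_min ≈ 30.00°.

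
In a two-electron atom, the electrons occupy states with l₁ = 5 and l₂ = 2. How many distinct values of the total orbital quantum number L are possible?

5

The total orbital quantum number L ranges from |l₁ − l₂| to l₁ + l₂ in integer steps.
L ∈ {3, 4, 5, 6, 7}.
That is 5 values.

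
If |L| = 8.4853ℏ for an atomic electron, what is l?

|L| = ℏ√(l(l+1)), so l(l+1) = 72.
Solving: l = 8.

l = 8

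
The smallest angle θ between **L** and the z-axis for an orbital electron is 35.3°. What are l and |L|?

l = 2, |L| = √6 ℏ ≈ 2.449ℏ

cos²θ_min = l/(l+1) = 0.6661.
Thus l = 0.6661/(1 − 0.6661) ≈ 2.
Then |L| = ℏ√(2·3) = √6 ℏ.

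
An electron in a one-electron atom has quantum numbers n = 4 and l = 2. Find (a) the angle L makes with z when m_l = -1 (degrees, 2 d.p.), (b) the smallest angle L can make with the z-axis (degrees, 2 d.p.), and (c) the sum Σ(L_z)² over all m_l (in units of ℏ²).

For m_l = -1: cos θ = -1/√6, θ ≈ 114.09°.
cos θ_min = 2/√6, so θ_min ≈ 35.26°.
Σ m_l² = 10, so Σ(L_z)² = 10 ℏ².

θ(m_l=-1) ≈ 114.09°; θ_min ≈ 35.26°; Σ(L_z)² = 10 ℏ²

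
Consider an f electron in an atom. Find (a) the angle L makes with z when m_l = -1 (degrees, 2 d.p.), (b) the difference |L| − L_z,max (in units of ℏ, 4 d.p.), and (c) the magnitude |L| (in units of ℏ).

For an f orbital, l = 3.
For m_l = -1: cos θ = -1/√12, θ ≈ 106.78°.
|L| − L_z,max = (2√3 − 3)ℏ ≈ 0.4641ℏ.
|L| = ℏ√(3·4) = 2√3 ℏ ≈ 3.464ℏ.

θ(m_l=-1) ≈ 106.78°; |L|−L_z,max ≈ 0.4641ℏ; |L| = 2√3 ℏ ≈ 3.464ℏ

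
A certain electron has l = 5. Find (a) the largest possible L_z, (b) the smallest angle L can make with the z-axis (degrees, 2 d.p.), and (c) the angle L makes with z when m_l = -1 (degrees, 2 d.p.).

L_z,max = lℏ = 5ℏ.
cos θ_min = 5/√30, so θ_min ≈ 24.09°.
For m_l = -1: cos θ = -1/√30, θ ≈ 100.52°.

L_z,max = 5ℏ; θ_min ≈ 24.09°; θ(m_l=-1) ≈ 100.52°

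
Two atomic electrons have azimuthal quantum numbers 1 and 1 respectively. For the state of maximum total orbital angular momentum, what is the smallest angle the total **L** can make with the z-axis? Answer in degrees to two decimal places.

The total orbital quantum number L ranges from |l₁ − l₂| to l₁ + l₂ in integer steps.
L ∈ {0, 1, 2}.
The maximum is L = 2, with |L_tot| = ℏ√(2·3) = √6 ℏ.
The minimum angle with z is arccos(2/√6) ≈ 35.26°.

θ_min ≈ 35.26°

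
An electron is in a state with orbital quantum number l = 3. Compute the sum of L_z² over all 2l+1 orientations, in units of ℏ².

Σ(L_z)² = 28 ℏ²

m_l ∈ {-3, -2, -1, 0, 1, 2, 3}.
Σ m_l² = 2·(1 + 4 + 9) = 28.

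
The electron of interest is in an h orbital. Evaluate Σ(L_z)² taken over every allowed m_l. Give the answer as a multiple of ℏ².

Σ(L_z)² = 110 ℏ²

An h state has l = 5.
m_l runs from −5 to 5, i.e. {-5, -4, -3, -2, -1, 0, 1, 2, 3, 4, 5}.
Summing m² from −5 to 5: Σ m_l² = 110.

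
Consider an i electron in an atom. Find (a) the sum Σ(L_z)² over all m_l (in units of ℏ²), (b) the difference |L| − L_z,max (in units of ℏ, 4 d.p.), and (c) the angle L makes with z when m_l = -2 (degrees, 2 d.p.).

Σ(L_z)² = 182 ℏ²; |L|−L_z,max ≈ 0.4807ℏ; θ(m_l=-2) ≈ 107.98°

An i state has l = 6.
Σ m_l² = 182, so Σ(L_z)² = 182 ℏ².
|L| − L_z,max = (√42 − 6)ℏ ≈ 0.4807ℏ.
For m_l = -2: cos θ = -2/√42, θ ≈ 107.98°.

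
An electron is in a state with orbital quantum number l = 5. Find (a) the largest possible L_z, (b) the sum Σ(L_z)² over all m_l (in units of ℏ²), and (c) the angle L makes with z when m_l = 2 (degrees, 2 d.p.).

L_z,max = 5ℏ; Σ(L_z)² = 110 ℏ²; θ(m_l=2) ≈ 68.58°

L_z,max = lℏ = 5ℏ.
Σ m_l² = 110, so Σ(L_z)² = 110 ℏ².
For m_l = 2: cos θ = 2/√30, θ ≈ 68.58°.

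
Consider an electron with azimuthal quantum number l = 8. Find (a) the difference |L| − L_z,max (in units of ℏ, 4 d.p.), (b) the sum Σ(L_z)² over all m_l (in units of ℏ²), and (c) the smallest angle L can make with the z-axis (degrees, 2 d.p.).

|L|−L_z,max ≈ 0.4853ℏ; Σ(L_z)² = 408 ℏ²; θ_min ≈ 19.47°

|L| − L_z,max = (6√2 − 8)ℏ ≈ 0.4853ℏ.
Σ m_l² = 408, so Σ(L_z)² = 408 ℏ².
cos θ_min = 8/√72, so θ_min ≈ 19.47°.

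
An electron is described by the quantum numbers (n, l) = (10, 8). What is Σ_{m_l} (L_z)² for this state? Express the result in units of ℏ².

Σ(L_z)² = 408 ℏ²

The allowed m_l values are -8, -7, -6, -5, -4, -3, -2, -1, 0, 1, 2, 3, 4, 5, 6, 7, 8.
Σ m_l² = l(l+1)(2l+1)/3 = 8·9·17/3 = 408.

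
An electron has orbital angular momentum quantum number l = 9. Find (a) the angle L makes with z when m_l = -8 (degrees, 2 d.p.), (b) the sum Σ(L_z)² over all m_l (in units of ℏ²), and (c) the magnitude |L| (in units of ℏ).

θ(m_l=-8) ≈ 147.49°; Σ(L_z)² = 570 ℏ²; |L| = 3√10 ℏ ≈ 9.487ℏ

For m_l = -8: cos θ = -8/√90, θ ≈ 147.49°.
Σ m_l² = 570, so Σ(L_z)² = 570 ℏ².
|L| = ℏ√(9·10) = 3√10 ℏ ≈ 9.487ℏ.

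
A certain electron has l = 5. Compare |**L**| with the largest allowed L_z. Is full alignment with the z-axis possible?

No: L_z,max = 5ℏ < |L| = √30 ℏ ≈ 5.477ℏ

|L| = √30 ℏ ≈ 5.4772ℏ, while L_z,max = lℏ = 5ℏ.
Since |L| > L_z,max, the vector can never point exactly along z; the closest it comes is θ_min = arccos(5/√30) ≈ 24.1°.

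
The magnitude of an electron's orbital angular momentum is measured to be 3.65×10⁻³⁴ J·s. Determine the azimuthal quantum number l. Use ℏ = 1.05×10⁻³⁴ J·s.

In units of ℏ, |L| ≈ 3.476.
Set l(l+1) = 12.08; the integer solution is l = 3.

l = 3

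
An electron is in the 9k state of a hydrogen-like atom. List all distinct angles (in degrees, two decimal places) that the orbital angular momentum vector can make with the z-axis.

θ ∈ {20.70°, 36.70°, 48.08°, 57.69°, 66.37°, 74.50°, 82.32°, 90.00°, 97.68°, 105.50°, 113.63°, 122.31°, 131.92°, 143.30°, 159.30°}

The 9k subshell has l = 7.
|L|² = l(l+1)ℏ² = 56ℏ², so |L| = 2√14 ℏ.
cos θ = m_l/√56 for each m_l ∈ {-7, -6, -5, -4, -3, -2, -1, 0, 1, 2, 3, 4, 5, 6, 7}.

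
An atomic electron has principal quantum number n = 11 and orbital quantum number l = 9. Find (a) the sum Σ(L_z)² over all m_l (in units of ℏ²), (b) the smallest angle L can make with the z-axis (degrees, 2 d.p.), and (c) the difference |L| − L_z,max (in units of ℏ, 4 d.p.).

Σ m_l² = 570, so Σ(L_z)² = 570 ℏ².
cos θ_min = 9/√90, so θ_min ≈ 18.43°.
|L| − L_z,max = (3√10 − 9)ℏ ≈ 0.4868ℏ.

Σ(L_z)² = 570 ℏ²; θ_min ≈ 18.43°; |L|−L_z,max ≈ 0.4868ℏ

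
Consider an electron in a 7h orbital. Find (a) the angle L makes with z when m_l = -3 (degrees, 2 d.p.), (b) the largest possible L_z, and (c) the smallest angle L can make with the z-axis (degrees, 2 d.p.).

θ(m_l=-3) ≈ 123.21°; L_z,max = 5ℏ; θ_min ≈ 24.09°

For 7h, l = 5.
For m_l = -3: cos θ = -3/√30, θ ≈ 123.21°.
L_z,max = lℏ = 5ℏ.
cos θ_min = 5/√30, so θ_min ≈ 24.09°.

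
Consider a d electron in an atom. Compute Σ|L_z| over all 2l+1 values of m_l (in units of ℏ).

The letter d corresponds to l = 2.
m_l runs from −2 to 2, i.e. {-2, -1, 0, 1, 2}.
Σ|m_l| = 2(1+2+…+2) = 6.

Σ|L_z| = 6 ℏ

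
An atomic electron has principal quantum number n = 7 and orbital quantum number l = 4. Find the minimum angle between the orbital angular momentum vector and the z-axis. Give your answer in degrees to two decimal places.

|L|² = l(l+1)ℏ² = 20ℏ², so |L| = 2√5 ℏ.
The smallest angle corresponds to the largest L_z, i.e. m_l = l = 4, giving L_z = 4ℏ.
cos θ_min = 4/√20, so θ_min ≈ 26.57°.

θ_min ≈ 26.57°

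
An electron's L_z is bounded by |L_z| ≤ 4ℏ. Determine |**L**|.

Since max m_l = l, l = 4.
|L| = √(l(l+1)) ℏ = 2√5 ℏ.

|L| = 2√5 ℏ ≈ 4.472ℏ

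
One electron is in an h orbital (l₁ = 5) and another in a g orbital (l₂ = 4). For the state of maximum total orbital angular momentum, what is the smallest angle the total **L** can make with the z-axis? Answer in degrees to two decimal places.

θ_min ≈ 18.43°

L runs from |5 − 4| = 1 to 5 + 4 = 9.
So L can be 1, 2, 3, 4, 5, 6, 7, 8, 9.
The maximum is L = 9, with |L_tot| = ℏ√(9·10) = 3√10 ℏ.
The minimum angle with z is arccos(9/√90) ≈ 18.43°.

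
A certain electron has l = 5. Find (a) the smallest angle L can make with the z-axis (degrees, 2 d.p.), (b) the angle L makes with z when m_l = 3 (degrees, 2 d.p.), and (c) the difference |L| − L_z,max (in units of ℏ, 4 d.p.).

θ_min ≈ 24.09°; θ(m_l=3) ≈ 56.79°; |L|−L_z,max ≈ 0.4772ℏ

cos θ_min = 5/√30, so θ_min ≈ 24.09°.
For m_l = 3: cos θ = 3/√30, θ ≈ 56.79°.
|L| − L_z,max = (√30 − 5)ℏ ≈ 0.4772ℏ.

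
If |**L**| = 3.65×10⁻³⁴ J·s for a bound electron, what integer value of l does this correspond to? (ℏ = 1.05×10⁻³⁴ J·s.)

Dividing by ℏ: |L|/ℏ ≈ 3.476.
(|L|/ℏ)² = l(l+1) ≈ 12.08 ⇒ l = 3.

l = 3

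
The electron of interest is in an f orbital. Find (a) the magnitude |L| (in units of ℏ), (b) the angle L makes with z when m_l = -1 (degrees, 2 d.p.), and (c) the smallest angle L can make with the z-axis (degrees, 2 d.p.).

F corresponds to l = 3.
|L| = ℏ√(3·4) = 2√3 ℏ ≈ 3.464ℏ.
For m_l = -1: cos θ = -1/√12, θ ≈ 106.78°.
cos θ_min = 3/√12, so θ_min ≈ 30.00°.

|L| = 2√3 ℏ ≈ 3.464ℏ; θ(m_l=-1) ≈ 106.78°; θ_min ≈ 30.00°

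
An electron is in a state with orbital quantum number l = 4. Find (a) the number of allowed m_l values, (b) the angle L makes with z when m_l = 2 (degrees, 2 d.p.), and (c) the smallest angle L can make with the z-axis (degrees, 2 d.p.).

9 values; θ(m_l=2) ≈ 63.43°; θ_min ≈ 26.57°

There are 2l+1 = 9 values of m_l.
For m_l = 2: cos θ = 2/√20, θ ≈ 63.43°.
cos θ_min = 4/√20, so θ_min ≈ 26.57°.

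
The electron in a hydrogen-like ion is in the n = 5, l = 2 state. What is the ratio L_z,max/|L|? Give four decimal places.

L_z,max/|L| = 0.8165

|L| = √6 ℏ ≈ 2.4495ℏ, while L_z,max = lℏ = 2ℏ.
L_z,max/|L| = 2/√6 = 0.8165.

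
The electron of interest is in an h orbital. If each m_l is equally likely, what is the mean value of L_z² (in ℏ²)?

⟨L_z²⟩ = 10 ℏ²

An h state has l = 5.
m_l ∈ {-5, -4, -3, -2, -1, 0, 1, 2, 3, 4, 5}.
Average of L_z² over 11 states: 110/11 ℏ² = 10 ℏ².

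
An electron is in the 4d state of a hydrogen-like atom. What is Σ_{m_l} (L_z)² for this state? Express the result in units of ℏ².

4d means n = 4, l = 2.
The allowed m_l values are -2, -1, 0, 1, 2.
Summing m² from −2 to 2: Σ m_l² = 10.

Σ(L_z)² = 10 ℏ²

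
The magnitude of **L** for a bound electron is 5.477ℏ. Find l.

Since |L|² = l(l+1)ℏ², l(l+1) = 30.
l² + l − 30 = 0 ⇒ l = 5.

l = 5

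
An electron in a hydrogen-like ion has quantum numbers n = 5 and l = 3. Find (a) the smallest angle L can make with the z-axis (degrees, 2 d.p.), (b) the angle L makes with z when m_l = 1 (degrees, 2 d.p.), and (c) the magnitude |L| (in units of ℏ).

cos θ_min = 3/√12, so θ_min ≈ 30.00°.
For m_l = 1: cos θ = 1/√12, θ ≈ 73.22°.
|L| = ℏ√(3·4) = 2√3 ℏ ≈ 3.464ℏ.

θ_min ≈ 30.00°; θ(m_l=1) ≈ 73.22°; |L| = 2√3 ℏ ≈ 3.464ℏ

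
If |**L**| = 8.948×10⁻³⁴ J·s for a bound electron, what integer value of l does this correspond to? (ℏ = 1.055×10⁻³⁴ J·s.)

l = 8

In units of ℏ, |L| ≈ 8.482.
Set l(l+1) = 71.94; the integer solution is l = 8.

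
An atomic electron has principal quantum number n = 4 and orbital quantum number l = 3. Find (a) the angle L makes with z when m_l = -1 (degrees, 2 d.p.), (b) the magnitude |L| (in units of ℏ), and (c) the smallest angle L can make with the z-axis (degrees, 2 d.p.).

θ(m_l=-1) ≈ 106.78°; |L| = 2√3 ℏ ≈ 3.464ℏ; θ_min ≈ 30.00°

For m_l = -1: cos θ = -1/√12, θ ≈ 106.78°.
|L| = ℏ√(3·4) = 2√3 ℏ ≈ 3.464ℏ.
cos θ_min = 3/√12, so θ_min ≈ 30.00°.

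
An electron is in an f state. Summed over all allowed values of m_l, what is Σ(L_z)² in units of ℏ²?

Σ(L_z)² = 28 ℏ²

An f state has l = 3.
m_l runs from −3 to 3, i.e. {-3, -2, -1, 0, 1, 2, 3}.
Summing m² from −3 to 3: Σ m_l² = 28.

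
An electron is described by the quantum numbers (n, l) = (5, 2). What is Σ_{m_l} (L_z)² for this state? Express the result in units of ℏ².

m_l runs from −2 to 2, i.e. {-2, -1, 0, 1, 2}.
Summing m² from −2 to 2: Σ m_l² = 10.

Σ(L_z)² = 10 ℏ²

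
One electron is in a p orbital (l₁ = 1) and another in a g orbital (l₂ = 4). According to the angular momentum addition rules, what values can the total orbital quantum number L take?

L = 3, 4, 5

L runs from |1 − 4| = 3 to 1 + 4 = 5.
Allowed values: L = 3, 4, 5.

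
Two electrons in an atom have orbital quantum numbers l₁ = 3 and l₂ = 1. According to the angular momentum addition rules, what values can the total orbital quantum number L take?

Angular momentum addition gives L = |l₁ − l₂|, …, l₁ + l₂.
Allowed values: L = 2, 3, 4.

L = 2, 3, 4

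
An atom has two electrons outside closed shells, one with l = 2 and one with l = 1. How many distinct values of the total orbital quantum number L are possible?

3

Angular momentum addition gives L = |l₁ − l₂|, …, l₁ + l₂.
L ∈ {1, 2, 3}.
That is 3 values.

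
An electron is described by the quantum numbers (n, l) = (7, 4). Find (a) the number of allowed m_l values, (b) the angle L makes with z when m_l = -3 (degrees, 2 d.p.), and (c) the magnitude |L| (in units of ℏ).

There are 2l+1 = 9 values of m_l.
For m_l = -3: cos θ = -3/√20, θ ≈ 132.13°.
|L| = ℏ√(4·5) = 2√5 ℏ ≈ 4.472ℏ.

9 values; θ(m_l=-3) ≈ 132.13°; |L| = 2√5 ℏ ≈ 4.472ℏ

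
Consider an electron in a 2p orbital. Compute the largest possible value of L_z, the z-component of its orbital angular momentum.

The 2p subshell has l = 1.
L_z = m_l ℏ with m_l ∈ {−1, …, 1}; the maximum is m_l = 1.

L_z,max = 1ℏ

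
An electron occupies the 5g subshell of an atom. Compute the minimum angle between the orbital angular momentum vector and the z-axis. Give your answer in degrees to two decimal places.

5g means n = 5, l = 4.
|L|² = l(l+1)ℏ² = 20ℏ², so |L| = 2√5 ℏ.
The smallest angle corresponds to the largest L_z, i.e. m_l = l = 4, giving L_z = 4ℏ.
cos θ_min = 4/√20, so θ_min ≈ 26.57°.

θ_min ≈ 26.57°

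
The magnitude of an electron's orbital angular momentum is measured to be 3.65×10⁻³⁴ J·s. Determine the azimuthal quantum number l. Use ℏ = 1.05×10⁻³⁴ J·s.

|L|/ℏ = (3.65×10⁻³⁴)/(1.05×10⁻³⁴) ≈ 3.476.
(|L|/ℏ)² = l(l+1) ≈ 12.08 ⇒ l = 3.

l = 3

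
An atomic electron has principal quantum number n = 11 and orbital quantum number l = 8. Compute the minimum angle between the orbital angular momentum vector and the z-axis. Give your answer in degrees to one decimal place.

|L|² = l(l+1)ℏ² = 72ℏ², so |L| = 6√2 ℏ.
The smallest angle corresponds to the largest L_z, i.e. m_l = l = 8, giving L_z = 8ℏ.
cos θ_min = 8/√72, so θ_min ≈ 19.5°.

θ_min ≈ 19.5°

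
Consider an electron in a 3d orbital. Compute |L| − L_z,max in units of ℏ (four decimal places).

|L| − L_z,max ≈ 0.4495ℏ

For 3d, l = 2.
|L| = √6 ℏ ≈ 2.4495ℏ, while L_z,max = lℏ = 2ℏ.
The difference is (√6 − 2)ℏ ≈ 0.4495ℏ.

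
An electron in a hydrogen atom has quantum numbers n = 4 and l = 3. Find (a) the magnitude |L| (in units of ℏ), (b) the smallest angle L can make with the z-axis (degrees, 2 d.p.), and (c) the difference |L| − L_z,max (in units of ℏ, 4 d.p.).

|L| = ℏ√(3·4) = 2√3 ℏ ≈ 3.464ℏ.
cos θ_min = 3/√12, so θ_min ≈ 30.00°.
|L| − L_z,max = (2√3 − 3)ℏ ≈ 0.4641ℏ.

|L| = 2√3 ℏ ≈ 3.464ℏ; θ_min ≈ 30.00°; |L|−L_z,max ≈ 0.4641ℏ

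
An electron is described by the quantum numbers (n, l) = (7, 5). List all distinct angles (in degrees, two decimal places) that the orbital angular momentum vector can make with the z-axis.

θ ∈ {24.09°, 43.09°, 56.79°, 68.58°, 79.48°, 90.00°, 100.52°, 111.42°, 123.21°, 136.91°, 155.91°}

|L|² = l(l+1)ℏ² = 30ℏ², so |L| = √30 ℏ.
cos θ = m_l/√30 for each m_l ∈ {-5, -4, -3, -2, -1, 0, 1, 2, 3, 4, 5}.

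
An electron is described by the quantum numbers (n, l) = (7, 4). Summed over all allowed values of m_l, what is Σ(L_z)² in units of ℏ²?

m_l runs from −4 to 4, i.e. {-4, -3, -2, -1, 0, 1, 2, 3, 4}.
Σ m_l² = 2·(1 + 4 + 9 + 16) = 60.

Σ(L_z)² = 60 ℏ²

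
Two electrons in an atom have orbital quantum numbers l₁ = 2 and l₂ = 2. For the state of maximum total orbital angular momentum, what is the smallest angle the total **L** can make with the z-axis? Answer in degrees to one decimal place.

θ_min ≈ 26.6°

Angular momentum addition gives L = |l₁ − l₂|, …, l₁ + l₂.
L ∈ {0, 1, 2, 3, 4}.
The maximum is L = 4, with |L_tot| = ℏ√(4·5) = 2√5 ℏ.
The minimum angle with z is arccos(4/√20) ≈ 26.6°.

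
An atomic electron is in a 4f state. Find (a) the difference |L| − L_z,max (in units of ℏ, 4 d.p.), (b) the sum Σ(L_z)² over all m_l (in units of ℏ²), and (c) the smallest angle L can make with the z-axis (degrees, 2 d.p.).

4f means n = 4, l = 3.
|L| − L_z,max = (2√3 − 3)ℏ ≈ 0.4641ℏ.
Σ m_l² = 28, so Σ(L_z)² = 28 ℏ².
cos θ_min = 3/√12, so θ_min ≈ 30.00°.

|L|−L_z,max ≈ 0.4641ℏ; Σ(L_z)² = 28 ℏ²; θ_min ≈ 30.00°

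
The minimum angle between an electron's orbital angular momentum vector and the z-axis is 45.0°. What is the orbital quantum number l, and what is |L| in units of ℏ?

l = 1, |L| = √2 ℏ ≈ 1.414ℏ

cos θ_min = l/√(l(l+1)) = √(l/(l+1)), so l/(l+1) = cos²(45.0°) = 0.5000.
Thus l = 0.5000/(1 − 0.5000) ≈ 1.
Then |L| = ℏ√(1·2) = √2 ℏ.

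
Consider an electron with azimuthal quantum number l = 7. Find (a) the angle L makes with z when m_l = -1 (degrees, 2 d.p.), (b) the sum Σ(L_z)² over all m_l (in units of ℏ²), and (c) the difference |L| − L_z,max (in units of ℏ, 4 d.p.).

For m_l = -1: cos θ = -1/√56, θ ≈ 97.68°.
Σ m_l² = 280, so Σ(L_z)² = 280 ℏ².
|L| − L_z,max = (2√14 − 7)ℏ ≈ 0.4833ℏ.

θ(m_l=-1) ≈ 97.68°; Σ(L_z)² = 280 ℏ²; |L|−L_z,max ≈ 0.4833ℏ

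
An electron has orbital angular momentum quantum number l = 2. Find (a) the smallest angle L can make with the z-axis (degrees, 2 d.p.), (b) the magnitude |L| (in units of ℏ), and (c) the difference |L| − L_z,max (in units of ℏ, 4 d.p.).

cos θ_min = 2/√6, so θ_min ≈ 35.26°.
|L| = ℏ√(2·3) = √6 ℏ ≈ 2.449ℏ.
|L| − L_z,max = (√6 − 2)ℏ ≈ 0.4495ℏ.

θ_min ≈ 35.26°; |L| = √6 ℏ ≈ 2.449ℏ; |L|−L_z,max ≈ 0.4495ℏ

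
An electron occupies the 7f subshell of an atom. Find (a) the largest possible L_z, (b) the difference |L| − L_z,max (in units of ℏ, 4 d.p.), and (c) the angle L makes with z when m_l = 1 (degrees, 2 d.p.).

L_z,max = 3ℏ; |L|−L_z,max ≈ 0.4641ℏ; θ(m_l=1) ≈ 73.22°

7f means n = 7, l = 3.
L_z,max = lℏ = 3ℏ.
|L| − L_z,max = (2√3 − 3)ℏ ≈ 0.4641ℏ.
For m_l = 1: cos θ = 1/√12, θ ≈ 73.22°.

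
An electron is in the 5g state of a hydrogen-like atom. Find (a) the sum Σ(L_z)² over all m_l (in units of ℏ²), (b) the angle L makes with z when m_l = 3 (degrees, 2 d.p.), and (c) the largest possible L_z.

Σ(L_z)² = 60 ℏ²; θ(m_l=3) ≈ 47.87°; L_z,max = 4ℏ

The 5g subshell has l = 4.
Σ m_l² = 60, so Σ(L_z)² = 60 ℏ².
For m_l = 3: cos θ = 3/√20, θ ≈ 47.87°.
L_z,max = lℏ = 4ℏ.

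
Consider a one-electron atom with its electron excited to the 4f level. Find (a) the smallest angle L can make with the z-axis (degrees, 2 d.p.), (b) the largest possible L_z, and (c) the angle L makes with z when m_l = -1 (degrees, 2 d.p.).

The 4f level has l = 3.
cos θ_min = 3/√12, so θ_min ≈ 30.00°.
L_z,max = lℏ = 3ℏ.
For m_l = -1: cos θ = -1/√12, θ ≈ 106.78°.

θ_min ≈ 30.00°; L_z,max = 3ℏ; θ(m_l=-1) ≈ 106.78°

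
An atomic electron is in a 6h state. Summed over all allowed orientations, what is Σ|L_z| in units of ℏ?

For 6h, l = 5.
m_l ∈ {-5, -4, -3, -2, -1, 0, 1, 2, 3, 4, 5}.
Σ|m_l| = 2(1+2+…+5) = 30.

Σ|L_z| = 30 ℏ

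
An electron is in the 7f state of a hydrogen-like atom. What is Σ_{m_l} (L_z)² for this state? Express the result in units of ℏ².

Σ(L_z)² = 28 ℏ²

For 7f, l = 3.
m_l runs from −3 to 3, i.e. {-3, -2, -1, 0, 1, 2, 3}.
Summing m² from −3 to 3: Σ m_l² = 28.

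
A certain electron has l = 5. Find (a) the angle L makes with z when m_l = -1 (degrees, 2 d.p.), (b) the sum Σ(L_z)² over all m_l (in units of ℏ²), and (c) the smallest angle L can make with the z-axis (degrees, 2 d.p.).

For m_l = -1: cos θ = -1/√30, θ ≈ 100.52°.
Σ m_l² = 110, so Σ(L_z)² = 110 ℏ².
cos θ_min = 5/√30, so θ_min ≈ 24.09°.

θ(m_l=-1) ≈ 100.52°; Σ(L_z)² = 110 ℏ²; θ_min ≈ 24.09°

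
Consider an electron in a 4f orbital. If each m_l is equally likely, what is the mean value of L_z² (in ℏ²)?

⟨L_z²⟩ = 4 ℏ²

4f means n = 4, l = 3.
m_l runs from −3 to 3, i.e. {-3, -2, -1, 0, 1, 2, 3}.
⟨L_z²⟩ = ℏ²·(Σ m_l²)/(2l+1) = ℏ²·28/7 = 4ℏ².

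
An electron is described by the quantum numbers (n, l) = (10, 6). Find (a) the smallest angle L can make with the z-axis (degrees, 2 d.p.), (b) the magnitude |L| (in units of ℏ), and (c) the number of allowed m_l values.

θ_min ≈ 22.21°; |L| = √42 ℏ ≈ 6.481ℏ; 13 values

cos θ_min = 6/√42, so θ_min ≈ 22.21°.
|L| = ℏ√(6·7) = √42 ℏ ≈ 6.481ℏ.
There are 2l+1 = 13 values of m_l.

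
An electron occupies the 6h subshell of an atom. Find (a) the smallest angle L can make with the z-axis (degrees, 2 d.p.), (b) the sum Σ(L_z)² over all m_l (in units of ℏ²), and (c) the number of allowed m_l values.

θ_min ≈ 24.09°; Σ(L_z)² = 110 ℏ²; 11 values

For 6h, l = 5.
cos θ_min = 5/√30, so θ_min ≈ 24.09°.
Σ m_l² = 110, so Σ(L_z)² = 110 ℏ².
There are 2l+1 = 11 values of m_l.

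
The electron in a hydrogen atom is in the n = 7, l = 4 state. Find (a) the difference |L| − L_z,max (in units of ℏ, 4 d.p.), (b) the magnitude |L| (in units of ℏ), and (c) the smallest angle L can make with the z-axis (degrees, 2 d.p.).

|L|−L_z,max ≈ 0.4721ℏ; |L| = 2√5 ℏ ≈ 4.472ℏ; θ_min ≈ 26.57°

|L| − L_z,max = (2√5 − 4)ℏ ≈ 0.4721ℏ.
|L| = ℏ√(4·5) = 2√5 ℏ ≈ 4.472ℏ.
cos θ_min = 4/√20, so θ_min ≈ 26.57°.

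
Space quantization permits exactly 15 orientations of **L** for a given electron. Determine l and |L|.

2l + 1 = 15 ⇒ l = 7.
Then |L| = √(l(l+1)) ℏ = 2√14 ℏ.

l = 7, |L| = 2√14 ℏ ≈ 7.483ℏ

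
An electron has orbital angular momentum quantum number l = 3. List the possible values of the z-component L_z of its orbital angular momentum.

L_z = m_l ℏ with m_l ranging from −l to +l in integer steps.
For l = 3: m_l ∈ {-3, -2, -1, 0, 1, 2, 3}.

L_z ∈ {−3ℏ, −2ℏ, −ℏ, 0, ℏ, 2ℏ, 3ℏ}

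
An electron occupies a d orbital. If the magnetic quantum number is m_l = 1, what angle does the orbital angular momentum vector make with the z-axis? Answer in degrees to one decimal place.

θ ≈ 65.9°

The letter d corresponds to l = 2.
|L|² = l(l+1)ℏ² = 6ℏ², so |L| = √6 ℏ.
L_z = m_l ℏ = 1ℏ.
cos θ = L_z/|L| = 1/√6, so θ ≈ 65.9°.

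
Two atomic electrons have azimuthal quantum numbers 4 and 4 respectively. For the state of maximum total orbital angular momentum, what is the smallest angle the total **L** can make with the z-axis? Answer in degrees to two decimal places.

θ_min ≈ 19.47°

Angular momentum addition gives L = |l₁ − l₂|, …, l₁ + l₂.
So L can be 0, 1, 2, 3, 4, 5, 6, 7, 8.
The maximum is L = 8, with |L_tot| = ℏ√(8·9) = 6√2 ℏ.
The minimum angle with z is arccos(8/√72) ≈ 19.47°.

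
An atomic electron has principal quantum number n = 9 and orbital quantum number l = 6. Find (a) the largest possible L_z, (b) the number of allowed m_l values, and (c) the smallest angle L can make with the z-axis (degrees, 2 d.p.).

L_z,max = lℏ = 6ℏ.
There are 2l+1 = 13 values of m_l.
cos θ_min = 6/√42, so θ_min ≈ 22.21°.

L_z,max = 6ℏ; 13 values; θ_min ≈ 22.21°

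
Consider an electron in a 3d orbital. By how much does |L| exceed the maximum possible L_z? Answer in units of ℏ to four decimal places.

The 3d subshell has l = 2.
|L| = √6 ℏ ≈ 2.4495ℏ, while L_z,max = lℏ = 2ℏ.
The difference is (√6 − 2)ℏ ≈ 0.4495ℏ.

|L| − L_z,max ≈ 0.4495ℏ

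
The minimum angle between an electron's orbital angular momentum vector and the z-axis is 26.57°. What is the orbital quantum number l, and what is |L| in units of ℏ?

cos θ_min = l/√(l(l+1)) = √(l/(l+1)), so l/(l+1) = cos²(26.57°) = 0.7999.
Solving: l = 4.
Then |L| = ℏ√(4·5) = 2√5 ℏ.

l = 4, |L| = 2√5 ℏ ≈ 4.472ℏ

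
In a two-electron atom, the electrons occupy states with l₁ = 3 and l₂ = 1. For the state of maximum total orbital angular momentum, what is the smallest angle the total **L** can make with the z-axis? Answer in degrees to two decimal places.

θ_min ≈ 26.57°

The total orbital quantum number L ranges from |l₁ − l₂| to l₁ + l₂ in integer steps.
Allowed values: L = 2, 3, 4.
The maximum is L = 4, with |L_tot| = ℏ√(4·5) = 2√5 ℏ.
The minimum angle with z is arccos(4/√20) ≈ 26.57°.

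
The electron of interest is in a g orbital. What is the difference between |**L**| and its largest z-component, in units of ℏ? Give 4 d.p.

|L| − L_z,max ≈ 0.4721ℏ

A g state has l = 4.
|L| = 2√5 ℏ ≈ 4.4721ℏ, while L_z,max = lℏ = 4ℏ.
The difference is (2√5 − 4)ℏ ≈ 0.4721ℏ.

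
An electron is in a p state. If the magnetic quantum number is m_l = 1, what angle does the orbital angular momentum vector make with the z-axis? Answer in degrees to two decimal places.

The letter p corresponds to l = 1.
|L| = √(l(l+1)) ℏ = √2 ℏ.
L_z = m_l ℏ = 1ℏ.
cos θ = L_z/|L| = 1/√2, so θ ≈ 45.00°.

θ ≈ 45.00°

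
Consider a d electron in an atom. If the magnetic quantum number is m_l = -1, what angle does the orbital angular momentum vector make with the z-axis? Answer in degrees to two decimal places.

The letter d corresponds to l = 2.
|L| = ℏ√(l(l+1)) = √6 ℏ.
L_z = m_l ℏ = −1ℏ.
cos θ = L_z/|L| = -1/√6, so θ ≈ 114.09°.

θ ≈ 114.09°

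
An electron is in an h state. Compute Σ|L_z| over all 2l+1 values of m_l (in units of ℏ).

Σ|L_z| = 30 ℏ

The letter h corresponds to l = 5.
m_l ∈ {-5, -4, -3, -2, -1, 0, 1, 2, 3, 4, 5}.
Σ|m_l| = 2·5(5+1)/2 = 30.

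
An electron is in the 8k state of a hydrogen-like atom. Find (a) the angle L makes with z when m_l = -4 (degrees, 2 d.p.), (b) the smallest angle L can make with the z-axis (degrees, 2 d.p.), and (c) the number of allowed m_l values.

θ(m_l=-4) ≈ 122.31°; θ_min ≈ 20.70°; 15 values

For 8k, l = 7.
For m_l = -4: cos θ = -4/√56, θ ≈ 122.31°.
cos θ_min = 7/√56, so θ_min ≈ 20.70°.
There are 2l+1 = 15 values of m_l.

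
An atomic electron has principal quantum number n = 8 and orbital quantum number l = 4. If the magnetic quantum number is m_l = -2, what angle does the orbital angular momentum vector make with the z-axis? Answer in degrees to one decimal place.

θ ≈ 116.6°

|L| = √(l(l+1)) ℏ = 2√5 ℏ.
L_z = m_l ℏ = −2ℏ.
cos θ = L_z/|L| = -2/√20, so θ ≈ 116.6°.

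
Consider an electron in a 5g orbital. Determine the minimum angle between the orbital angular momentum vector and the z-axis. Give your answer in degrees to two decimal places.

θ_min ≈ 26.57°

The 5g subshell has l = 4.
|L|² = l(l+1)ℏ² = 20ℏ², so |L| = 2√5 ℏ.
The smallest angle corresponds to the largest L_z, i.e. m_l = l = 4, giving L_z = 4ℏ.
cos θ_min = 4/√20, so θ_min ≈ 26.57°.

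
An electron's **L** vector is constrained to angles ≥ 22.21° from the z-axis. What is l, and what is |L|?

l = 6, |L| = √42 ℏ ≈ 6.481ℏ

cos²θ_min = l/(l+1) = 0.8571.
Solving: l = 6.
Then |L| = ℏ√(6·7) = √42 ℏ.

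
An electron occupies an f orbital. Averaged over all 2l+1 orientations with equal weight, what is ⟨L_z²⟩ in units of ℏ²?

An f state has l = 3.
m_l ∈ {-3, -2, -1, 0, 1, 2, 3}.
⟨L_z²⟩ = ℏ²·l(l+1)/3 = 4ℏ².

⟨L_z²⟩ = 4 ℏ²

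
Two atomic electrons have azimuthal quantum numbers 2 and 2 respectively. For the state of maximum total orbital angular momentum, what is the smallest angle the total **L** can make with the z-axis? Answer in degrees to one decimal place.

L runs from |2 − 2| = 0 to 2 + 2 = 4.
Allowed values: L = 0, 1, 2, 3, 4.
The maximum is L = 4, with |L_tot| = ℏ√(4·5) = 2√5 ℏ.
The minimum angle with z is arccos(4/√20) ≈ 26.6°.

θ_min ≈ 26.6°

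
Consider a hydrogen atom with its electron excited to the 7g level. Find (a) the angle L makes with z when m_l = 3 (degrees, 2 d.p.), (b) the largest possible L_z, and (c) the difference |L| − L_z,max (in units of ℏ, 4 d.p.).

θ(m_l=3) ≈ 47.87°; L_z,max = 4ℏ; |L|−L_z,max ≈ 0.4721ℏ

The 7g level has l = 4.
For m_l = 3: cos θ = 3/√20, θ ≈ 47.87°.
L_z,max = lℏ = 4ℏ.
|L| − L_z,max = (2√5 − 4)ℏ ≈ 0.4721ℏ.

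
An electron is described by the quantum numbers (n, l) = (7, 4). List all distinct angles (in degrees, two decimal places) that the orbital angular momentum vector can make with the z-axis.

θ ∈ {26.57°, 47.87°, 63.43°, 77.08°, 90.00°, 102.92°, 116.57°, 132.13°, 153.43°}

|L|² = l(l+1)ℏ² = 20ℏ², so |L| = 2√5 ℏ.
cos θ = m_l/√20 for each m_l ∈ {-4, -3, -2, -1, 0, 1, 2, 3, 4}.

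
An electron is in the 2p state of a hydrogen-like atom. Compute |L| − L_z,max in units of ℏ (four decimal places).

|L| − L_z,max ≈ 0.4142ℏ

2p means n = 2, l = 1.
|L| = √2 ℏ ≈ 1.4142ℏ, while L_z,max = lℏ = 1ℏ.
The difference is (√2 − 1)ℏ ≈ 0.4142ℏ.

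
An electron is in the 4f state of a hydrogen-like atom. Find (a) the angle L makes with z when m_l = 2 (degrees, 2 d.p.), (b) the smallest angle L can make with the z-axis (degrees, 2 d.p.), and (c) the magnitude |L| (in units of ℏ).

4f means n = 4, l = 3.
For m_l = 2: cos θ = 2/√12, θ ≈ 54.74°.
cos θ_min = 3/√12, so θ_min ≈ 30.00°.
|L| = ℏ√(3·4) = 2√3 ℏ ≈ 3.464ℏ.

θ(m_l=2) ≈ 54.74°; θ_min ≈ 30.00°; |L| = 2√3 ℏ ≈ 3.464ℏ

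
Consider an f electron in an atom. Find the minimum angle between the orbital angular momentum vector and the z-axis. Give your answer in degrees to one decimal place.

F corresponds to l = 3.
|L| = √(l(l+1)) ℏ = 2√3 ℏ.
The smallest angle corresponds to the largest L_z, i.e. m_l = l = 3, giving L_z = 3ℏ.
cos θ_min = 3/√12, so θ_min ≈ 30.0°.

θ_min ≈ 30.0°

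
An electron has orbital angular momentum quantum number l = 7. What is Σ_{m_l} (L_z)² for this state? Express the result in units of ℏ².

Σ(L_z)² = 280 ℏ²

The allowed m_l values are -7, -6, -5, -4, -3, -2, -1, 0, 1, 2, 3, 4, 5, 6, 7.
Σ m_l² = l(l+1)(2l+1)/3 = 7·8·15/3 = 280.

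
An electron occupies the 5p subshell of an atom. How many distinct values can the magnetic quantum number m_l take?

5p means n = 5, l = 1.
The number of m_l values is 2l + 1 = 2·1 + 1 = 3.

3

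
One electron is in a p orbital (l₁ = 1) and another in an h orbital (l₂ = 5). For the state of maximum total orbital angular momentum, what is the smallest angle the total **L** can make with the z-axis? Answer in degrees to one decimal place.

θ_min ≈ 22.2°

L runs from |1 − 5| = 4 to 1 + 5 = 6.
So L can be 4, 5, 6.
The maximum is L = 6, with |L_tot| = ℏ√(6·7) = √42 ℏ.
The minimum angle with z is arccos(6/√42) ≈ 22.2°.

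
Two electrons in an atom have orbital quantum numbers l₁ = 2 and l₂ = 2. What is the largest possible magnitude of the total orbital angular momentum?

By the triangle rule, |l₁ − l₂| ≤ L ≤ l₁ + l₂.
L ∈ {0, 1, 2, 3, 4}.
The largest magnitude corresponds to L = 4: |L_tot| = ℏ√(4·5) = 2√5 ℏ.

|L_tot|_max = 2√5 ℏ ≈ 4.472ℏ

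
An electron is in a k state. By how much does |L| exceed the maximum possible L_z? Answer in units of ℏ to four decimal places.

A k state has l = 7.
|L| = 2√14 ℏ ≈ 7.4833ℏ, while L_z,max = lℏ = 7ℏ.
The difference is (2√14 − 7)ℏ ≈ 0.4833ℏ.

|L| − L_z,max ≈ 0.4833ℏ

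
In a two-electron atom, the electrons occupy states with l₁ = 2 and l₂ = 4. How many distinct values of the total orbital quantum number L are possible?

5

Angular momentum addition gives L = |l₁ − l₂|, …, l₁ + l₂.
Allowed values: L = 2, 3, 4, 5, 6.
That is 5 values.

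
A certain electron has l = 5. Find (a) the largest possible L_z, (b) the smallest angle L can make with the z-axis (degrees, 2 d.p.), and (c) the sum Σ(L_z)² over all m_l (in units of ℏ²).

L_z,max = 5ℏ; θ_min ≈ 24.09°; Σ(L_z)² = 110 ℏ²

L_z,max = lℏ = 5ℏ.
cos θ_min = 5/√30, so θ_min ≈ 24.09°.
Σ m_l² = 110, so Σ(L_z)² = 110 ℏ².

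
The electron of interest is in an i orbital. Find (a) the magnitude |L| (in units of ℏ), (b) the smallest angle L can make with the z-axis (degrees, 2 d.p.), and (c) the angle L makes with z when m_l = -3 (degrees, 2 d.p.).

|L| = √42 ℏ ≈ 6.481ℏ; θ_min ≈ 22.21°; θ(m_l=-3) ≈ 117.58°

An i state has l = 6.
|L| = ℏ√(6·7) = √42 ℏ ≈ 6.481ℏ.
cos θ_min = 6/√42, so θ_min ≈ 22.21°.
For m_l = -3: cos θ = -3/√42, θ ≈ 117.58°.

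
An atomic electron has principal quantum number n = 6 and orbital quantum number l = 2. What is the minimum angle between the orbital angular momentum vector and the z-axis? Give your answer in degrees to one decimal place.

|L|² = l(l+1)ℏ² = 6ℏ², so |L| = √6 ℏ.
The smallest angle corresponds to the largest L_z, i.e. m_l = l = 2, giving L_z = 2ℏ.
cos θ_min = 2/√6, so θ_min ≈ 35.3°.

θ_min ≈ 35.3°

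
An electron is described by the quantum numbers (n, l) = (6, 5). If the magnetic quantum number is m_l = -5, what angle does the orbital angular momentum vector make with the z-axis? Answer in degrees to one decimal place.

|L|² = l(l+1)ℏ² = 30ℏ², so |L| = √30 ℏ.
L_z = m_l ℏ = −5ℏ.
cos θ = L_z/|L| = -5/√30, so θ ≈ 155.9°.

θ ≈ 155.9°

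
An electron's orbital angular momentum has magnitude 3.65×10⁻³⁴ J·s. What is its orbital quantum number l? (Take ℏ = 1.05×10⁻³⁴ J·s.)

l = 3

In units of ℏ, |L| ≈ 3.476.
(|L|/ℏ)² = l(l+1) ≈ 12.08 ⇒ l = 3.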